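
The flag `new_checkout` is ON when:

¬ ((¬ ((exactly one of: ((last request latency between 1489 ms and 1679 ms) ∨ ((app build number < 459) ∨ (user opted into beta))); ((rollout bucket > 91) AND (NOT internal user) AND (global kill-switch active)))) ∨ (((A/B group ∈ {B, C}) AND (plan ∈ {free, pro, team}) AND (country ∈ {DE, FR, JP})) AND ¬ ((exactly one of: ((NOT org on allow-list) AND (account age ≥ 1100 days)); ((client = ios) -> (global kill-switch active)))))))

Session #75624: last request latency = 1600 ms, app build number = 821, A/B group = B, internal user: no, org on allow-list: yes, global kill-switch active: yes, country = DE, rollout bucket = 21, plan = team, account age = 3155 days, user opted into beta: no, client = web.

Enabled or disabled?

Atomic conditions:
  last request latency between 1489 ms and 1679 ms: 1600 in [1489, 1679] is true
  app build number < 459: 821 < 459 is false
  user opted into beta: no → false
  rollout bucket > 91: 21 > 91 is false
  NOT internal user: no → true
  global kill-switch active: yes → true
  A/B group ∈ {B, C}: B is in the set → true
  plan ∈ {free, pro, team}: team is in the set → true
  country ∈ {DE, FR, JP}: DE is in the set → true
  NOT org on allow-list: yes → false
  account age ≥ 1100 days: 3155 ≥ 1100 is true
  client = ios: web == ios is false
Combine:
[1.1.1.1.2] false OR false = false
[1.1.1.1] true OR false = true
[1.1.1.2] false AND true AND true = false
[1.1.1] exactly-one(true, false) = true
[1.1] NOT true = false
[1.2.1] true AND true AND true = true
[1.2.2.1.1] false AND true = false
[1.2.2.1.2] false → true (antecedent false ⇒ implication holds) = true
[1.2.2.1] exactly-one(false, true) = true
[1.2.2] NOT true = false
[1.2] true AND false = false
[1] false OR false = false
[root] NOT false = true
Overall: true → enabled

Enabled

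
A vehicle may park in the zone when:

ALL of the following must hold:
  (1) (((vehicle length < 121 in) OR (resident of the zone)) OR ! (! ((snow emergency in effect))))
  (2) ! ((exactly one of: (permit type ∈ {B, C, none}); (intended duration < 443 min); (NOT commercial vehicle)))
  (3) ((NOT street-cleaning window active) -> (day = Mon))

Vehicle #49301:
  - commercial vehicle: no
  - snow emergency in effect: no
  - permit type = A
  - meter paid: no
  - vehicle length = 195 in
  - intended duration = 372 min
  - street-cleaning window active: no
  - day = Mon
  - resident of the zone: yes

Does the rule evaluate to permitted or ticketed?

Permitted

Atomic conditions:
  vehicle length < 121 in: 195 < 121 is false
  resident of the zone: yes → true
  snow emergency in effect: no → false
  permit type ∈ {B, C, none}: A is not in the set → false
  intended duration < 443 min: 372 < 443 is true
  NOT commercial vehicle: no → true
  NOT street-cleaning window active: no → true
  day = Mon: Mon == Mon is true
Combine:
[1.1] false OR true = true
[1.2.1] NOT false = true
[1.2] NOT true = false
[1] true OR false = true
[2.1] exactly-one(false, true, true) = false
[2] NOT false = true
[3] true → true = true
[root] true AND true AND true = true
Overall: true → permitted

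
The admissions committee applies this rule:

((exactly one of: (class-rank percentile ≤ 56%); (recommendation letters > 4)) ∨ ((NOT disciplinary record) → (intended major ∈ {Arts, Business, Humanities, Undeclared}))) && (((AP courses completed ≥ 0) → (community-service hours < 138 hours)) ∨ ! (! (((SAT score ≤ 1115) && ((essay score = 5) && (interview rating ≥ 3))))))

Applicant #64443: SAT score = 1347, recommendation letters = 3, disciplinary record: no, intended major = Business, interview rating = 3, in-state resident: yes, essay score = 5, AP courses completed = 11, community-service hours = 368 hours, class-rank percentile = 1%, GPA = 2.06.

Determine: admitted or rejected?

Rejected

Atomic conditions:
  class-rank percentile ≤ 56%: 1 ≤ 56 is true
  recommendation letters > 4: 3 > 4 is false
  NOT disciplinary record: no → true
  intended major ∈ {Arts, Business, Humanities, Undeclared}: Business is in the set → true
  AP courses completed ≥ 0: 11 ≥ 0 is true
  community-service hours < 138 hours: 368 < 138 is false
  SAT score ≤ 1115: 1347 ≤ 1115 is false
  essay score = 5: 5 == 5 is true
  interview rating ≥ 3: 3 ≥ 3 is true
Combine:
[1.1] exactly-one(true, false) = true
[1.2] true → true = true
[1] true OR true = true
[2.1] true → false = false
[2.2.1.1.2] true AND true = true
[2.2.1.1] false AND true = false
[2.2.1] NOT false = true
[2.2] NOT true = false
[2] false OR false = false
[root] true AND false = false
Overall: false → rejected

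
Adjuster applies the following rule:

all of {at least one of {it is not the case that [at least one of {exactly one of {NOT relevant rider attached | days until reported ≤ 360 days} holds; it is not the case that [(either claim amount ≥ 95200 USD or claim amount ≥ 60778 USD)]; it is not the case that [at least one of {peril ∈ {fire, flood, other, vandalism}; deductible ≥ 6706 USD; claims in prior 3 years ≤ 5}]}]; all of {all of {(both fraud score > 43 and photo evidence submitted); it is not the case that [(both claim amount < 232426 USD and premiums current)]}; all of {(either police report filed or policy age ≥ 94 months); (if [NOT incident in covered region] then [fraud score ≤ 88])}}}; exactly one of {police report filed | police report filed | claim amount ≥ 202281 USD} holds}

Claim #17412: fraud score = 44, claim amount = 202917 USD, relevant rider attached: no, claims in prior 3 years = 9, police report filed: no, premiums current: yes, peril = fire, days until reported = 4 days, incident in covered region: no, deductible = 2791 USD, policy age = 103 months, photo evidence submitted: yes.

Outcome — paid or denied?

Paid

Atomic conditions:
  NOT relevant rider attached: no → true
  days until reported ≤ 360 days: 4 ≤ 360 is true
  claim amount ≥ 95200 USD: 202917 ≥ 95200 is true
  claim amount ≥ 60778 USD: 202917 ≥ 60778 is true
  peril ∈ {fire, flood, other, vandalism}: fire is in the set → true
  deductible ≥ 6706 USD: 2791 ≥ 6706 is false
  claims in prior 3 years ≤ 5: 9 ≤ 5 is false
  fraud score > 43: 44 > 43 is true
  photo evidence submitted: yes → true
  claim amount < 232426 USD: 202917 < 232426 is true
  premiums current: yes → true
  police report filed: no → false
  policy age ≥ 94 months: 103 ≥ 94 is true
  NOT incident in covered region: no → true
  fraud score ≤ 88: 44 ≤ 88 is true
  claim amount ≥ 202281 USD: 202917 ≥ 202281 is true
Combine:
[1.1.1.1] exactly-one(true, true) = false
[1.1.1.2.1] true OR true = true
[1.1.1.2] NOT true = false
[1.1.1.3.1] true OR false OR false = true
[1.1.1.3] NOT true = false
[1.1.1] false OR false OR false = false
[1.1] NOT false = true
[1.2.1.1] true AND true = true
[1.2.1.2.1] true AND true = true
[1.2.1.2] NOT true = false
[1.2.1] true AND false = false
[1.2.2.1] false OR true = true
[1.2.2.2] true → true = true
[1.2.2] true AND true = true
[1.2] false AND true = false
[1] true OR false = true
[2] exactly-one(false, false, true) = true
[root] true AND true = true
Overall: true → paid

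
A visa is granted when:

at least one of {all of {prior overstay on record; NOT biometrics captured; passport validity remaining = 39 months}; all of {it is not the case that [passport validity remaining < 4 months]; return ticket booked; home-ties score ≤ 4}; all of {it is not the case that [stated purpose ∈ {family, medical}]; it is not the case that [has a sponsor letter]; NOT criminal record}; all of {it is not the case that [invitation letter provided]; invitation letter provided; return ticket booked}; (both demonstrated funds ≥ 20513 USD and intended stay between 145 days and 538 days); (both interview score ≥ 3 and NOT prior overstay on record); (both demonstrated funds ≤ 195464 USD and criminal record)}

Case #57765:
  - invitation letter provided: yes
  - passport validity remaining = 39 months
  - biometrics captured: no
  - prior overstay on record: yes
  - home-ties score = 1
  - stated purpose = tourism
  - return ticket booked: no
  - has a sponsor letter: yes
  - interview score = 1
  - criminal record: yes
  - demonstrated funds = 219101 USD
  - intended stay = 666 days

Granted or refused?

Granted

Atomic conditions:
  prior overstay on record: yes → true
  NOT biometrics captured: no → true
  passport validity remaining = 39 months: 39 == 39 is true
  passport validity remaining < 4 months: 39 < 4 is false
  return ticket booked: no → false
  home-ties score ≤ 4: 1 ≤ 4 is true
  stated purpose ∈ {family, medical}: tourism is not in the set → false
  has a sponsor letter: yes → true
  NOT criminal record: yes → false
  invitation letter provided: yes → true
  demonstrated funds ≥ 20513 USD: 219101 ≥ 20513 is true
  intended stay between 145 days and 538 days: 666 in [145, 538] is false
  interview score ≥ 3: 1 ≥ 3 is false
  NOT prior overstay on record: yes → false
  demonstrated funds ≤ 195464 USD: 219101 ≤ 195464 is false
  criminal record: yes → true
Combine:
[1] true AND true AND true = true
[2.1] NOT false = true
[2] true AND false AND true = false
[3.1] NOT false = true
[3.2] NOT true = false
[3] true AND false AND false = false
[4.1] NOT true = false
[4] false AND true AND false = false
[5] true AND false = false
[6] false AND false = false
[7] false AND true = false
[root] true OR false OR false OR false OR false OR false OR false = true
Overall: true → granted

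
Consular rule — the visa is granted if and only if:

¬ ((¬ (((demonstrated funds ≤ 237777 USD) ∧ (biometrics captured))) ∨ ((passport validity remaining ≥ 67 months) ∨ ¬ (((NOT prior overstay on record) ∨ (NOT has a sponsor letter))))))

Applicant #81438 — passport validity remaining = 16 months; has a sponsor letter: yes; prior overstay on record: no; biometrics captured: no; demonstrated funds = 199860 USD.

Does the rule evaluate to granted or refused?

Refused

Atomic conditions:
  demonstrated funds ≤ 237777 USD: 199860 ≤ 237777 is true
  biometrics captured: no → false
  passport validity remaining ≥ 67 months: 16 ≥ 67 is false
  NOT prior overstay on record: no → true
  NOT has a sponsor letter: yes → false
Combine:
[1.1.1] true AND false = false
[1.1] NOT false = true
[1.2.2.1] true OR false = true
[1.2.2] NOT true = false
[1.2] false OR false = false
[1] true OR false = true
[root] NOT true = false
Overall: false → refused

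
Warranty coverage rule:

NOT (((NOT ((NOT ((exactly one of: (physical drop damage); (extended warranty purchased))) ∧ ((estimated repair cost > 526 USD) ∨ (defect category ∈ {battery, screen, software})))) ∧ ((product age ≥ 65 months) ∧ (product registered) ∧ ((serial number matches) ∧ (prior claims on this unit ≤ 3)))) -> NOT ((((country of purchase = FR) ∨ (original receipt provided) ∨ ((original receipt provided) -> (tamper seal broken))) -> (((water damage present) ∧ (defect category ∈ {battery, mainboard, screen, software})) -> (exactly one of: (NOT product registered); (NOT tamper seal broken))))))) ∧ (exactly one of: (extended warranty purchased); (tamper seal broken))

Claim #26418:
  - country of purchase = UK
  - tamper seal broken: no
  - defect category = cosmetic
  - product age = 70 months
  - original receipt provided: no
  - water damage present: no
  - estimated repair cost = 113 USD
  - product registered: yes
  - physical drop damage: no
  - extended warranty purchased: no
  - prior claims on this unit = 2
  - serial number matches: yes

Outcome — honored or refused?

Atomic conditions:
  physical drop damage: no → false
  extended warranty purchased: no → false
  estimated repair cost > 526 USD: 113 > 526 is false
  defect category ∈ {battery, screen, software}: cosmetic is not in the set → false
  product age ≥ 65 months: 70 ≥ 65 is true
  product registered: yes → true
  serial number matches: yes → true
  prior claims on this unit ≤ 3: 2 ≤ 3 is true
  country of purchase = FR: UK == FR is false
  original receipt provided: no → false
  tamper seal broken: no → false
  water damage present: no → false
  defect category ∈ {battery, mainboard, screen, software}: cosmetic is not in the set → false
  NOT product registered: yes → false
  NOT tamper seal broken: no → true
Combine:
[1.1.1.1.1.1.1] exactly-one(false, false) = false
[1.1.1.1.1.1] NOT false = true
[1.1.1.1.1.2] false OR false = false
[1.1.1.1.1] true AND false = false
[1.1.1.1] NOT false = true
[1.1.1.2.3] true AND true = true
[1.1.1.2] true AND true AND true = true
[1.1.1] true AND true = true
[1.1.2.1.1.3] false → false (antecedent false ⇒ implication holds) = true
[1.1.2.1.1] false OR false OR true = true
[1.1.2.1.2.1] false AND false = false
[1.1.2.1.2.2] exactly-one(false, true) = true
[1.1.2.1.2] false → true (antecedent false ⇒ implication holds) = true
[1.1.2.1] true → true = true
[1.1.2] NOT true = false
[1.1] true → false = false
[1] NOT false = true
[2] exactly-one(false, false) = false
[root] true AND false = false
Overall: false → refused

Refused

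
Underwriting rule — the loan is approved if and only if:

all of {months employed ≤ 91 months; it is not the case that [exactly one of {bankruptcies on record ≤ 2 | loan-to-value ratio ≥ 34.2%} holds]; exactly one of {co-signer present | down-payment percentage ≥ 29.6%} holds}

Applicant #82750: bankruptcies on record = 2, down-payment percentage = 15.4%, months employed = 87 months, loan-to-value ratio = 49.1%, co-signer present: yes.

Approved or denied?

Approved

Atomic conditions:
  months employed ≤ 91 months: 87 ≤ 91 is true
  bankruptcies on record ≤ 2: 2 ≤ 2 is true
  loan-to-value ratio ≥ 34.2%: 49.1 ≥ 34.2 is true
  co-signer present: yes → true
  down-payment percentage ≥ 29.6%: 15.4 ≥ 29.6 is false
Combine:
[2.1] exactly-one(true, true) = false
[2] NOT false = true
[3] exactly-one(true, false) = true
[root] true AND true AND true = true
Overall: true → approved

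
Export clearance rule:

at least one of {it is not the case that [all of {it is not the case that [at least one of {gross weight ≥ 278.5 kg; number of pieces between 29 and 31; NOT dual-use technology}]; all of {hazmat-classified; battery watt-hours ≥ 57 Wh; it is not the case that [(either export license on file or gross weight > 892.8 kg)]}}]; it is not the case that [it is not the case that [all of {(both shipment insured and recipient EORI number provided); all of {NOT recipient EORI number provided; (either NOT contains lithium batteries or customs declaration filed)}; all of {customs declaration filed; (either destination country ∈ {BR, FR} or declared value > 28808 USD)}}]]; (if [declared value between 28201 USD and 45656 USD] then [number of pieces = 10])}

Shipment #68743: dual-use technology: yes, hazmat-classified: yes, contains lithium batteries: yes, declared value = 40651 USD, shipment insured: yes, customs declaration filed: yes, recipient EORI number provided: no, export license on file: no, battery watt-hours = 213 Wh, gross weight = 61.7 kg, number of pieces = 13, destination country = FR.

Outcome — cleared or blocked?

Atomic conditions:
  gross weight ≥ 278.5 kg: 61.7 ≥ 278.5 is false
  number of pieces between 29 and 31: 13 in [29, 31] is false
  NOT dual-use technology: yes → false
  hazmat-classified: yes → true
  battery watt-hours ≥ 57 Wh: 213 ≥ 57 is true
  export license on file: no → false
  gross weight > 892.8 kg: 61.7 > 892.8 is false
  shipment insured: yes → true
  recipient EORI number provided: no → false
  NOT recipient EORI number provided: no → true
  NOT contains lithium batteries: yes → false
  customs declaration filed: yes → true
  destination country ∈ {BR, FR}: FR is in the set → true
  declared value > 28808 USD: 40651 > 28808 is true
  declared value between 28201 USD and 45656 USD: 40651 in [28201, 45656] is true
  number of pieces = 10: 13 == 10 is false
Combine:
[1.1.1.1] false OR false OR false = false
[1.1.1] NOT false = true
[1.1.2.3.1] false OR false = false
[1.1.2.3] NOT false = true
[1.1.2] true AND true AND true = true
[1.1] true AND true = true
[1] NOT true = false
[2.1.1.1] true AND false = false
[2.1.1.2.2] false OR true = true
[2.1.1.2] true AND true = true
[2.1.1.3.2] true OR true = true
[2.1.1.3] true AND true = true
[2.1.1] false AND true AND true = false
[2.1] NOT false = true
[2] NOT true = false
[3] true → false = false
[root] false OR false OR false = false
Overall: false → blocked

Blocked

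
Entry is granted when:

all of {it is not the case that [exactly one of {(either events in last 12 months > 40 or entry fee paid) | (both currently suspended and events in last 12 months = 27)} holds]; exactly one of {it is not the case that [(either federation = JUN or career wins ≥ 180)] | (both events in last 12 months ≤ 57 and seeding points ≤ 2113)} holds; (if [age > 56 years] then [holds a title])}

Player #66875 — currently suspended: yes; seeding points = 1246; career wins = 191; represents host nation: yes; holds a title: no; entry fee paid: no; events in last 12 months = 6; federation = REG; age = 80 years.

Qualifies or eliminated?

Atomic conditions:
  events in last 12 months > 40: 6 > 40 is false
  entry fee paid: no → false
  currently suspended: yes → true
  events in last 12 months = 27: 6 == 27 is false
  federation = JUN: REG == JUN is false
  career wins ≥ 180: 191 ≥ 180 is true
  events in last 12 months ≤ 57: 6 ≤ 57 is true
  seeding points ≤ 2113: 1246 ≤ 2113 is true
  age > 56 years: 80 > 56 is true
  holds a title: no → false
Combine:
[1.1.1] false OR false = false
[1.1.2] true AND false = false
[1.1] exactly-one(false, false) = false
[1] NOT false = true
[2.1.1] false OR true = true
[2.1] NOT true = false
[2.2] true AND true = true
[2] exactly-one(false, true) = true
[3] true → false = false
[root] true AND true AND false = false
Overall: false → eliminated

Eliminated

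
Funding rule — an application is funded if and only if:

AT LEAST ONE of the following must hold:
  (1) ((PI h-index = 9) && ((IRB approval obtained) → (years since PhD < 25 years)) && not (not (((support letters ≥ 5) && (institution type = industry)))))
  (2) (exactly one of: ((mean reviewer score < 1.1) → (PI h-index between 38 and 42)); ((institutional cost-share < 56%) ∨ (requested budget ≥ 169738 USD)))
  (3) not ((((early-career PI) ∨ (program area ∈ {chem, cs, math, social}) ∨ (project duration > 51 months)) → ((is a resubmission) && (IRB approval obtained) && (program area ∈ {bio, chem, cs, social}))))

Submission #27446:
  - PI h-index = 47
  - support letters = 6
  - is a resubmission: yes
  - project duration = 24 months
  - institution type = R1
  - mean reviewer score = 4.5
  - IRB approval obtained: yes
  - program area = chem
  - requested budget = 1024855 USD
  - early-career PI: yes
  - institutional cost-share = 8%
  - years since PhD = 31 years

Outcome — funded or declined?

Atomic conditions:
  PI h-index = 9: 47 == 9 is false
  IRB approval obtained: yes → true
  years since PhD < 25 years: 31 < 25 is false
  support letters ≥ 5: 6 ≥ 5 is true
  institution type = industry: R1 == industry is false
  mean reviewer score < 1.1: 4.5 < 1.1 is false
  PI h-index between 38 and 42: 47 in [38, 42] is false
  institutional cost-share < 56%: 8 < 56 is true
  requested budget ≥ 169738 USD: 1024855 ≥ 169738 is true
  early-career PI: yes → true
  program area ∈ {chem, cs, math, social}: chem is in the set → true
  project duration > 51 months: 24 > 51 is false
  is a resubmission: yes → true
  program area ∈ {bio, chem, cs, social}: chem is in the set → true
Combine:
[1.2] true → false = false
[1.3.1.1] true AND false = false
[1.3.1] NOT false = true
[1.3] NOT true = false
[1] false AND false AND false = false
[2.1] false → false (antecedent false ⇒ implication holds) = true
[2.2] true OR true = true
[2] exactly-one(true, true) = false
[3.1.1] true OR true OR false = true
[3.1.2] true AND true AND true = true
[3.1] true → true = true
[3] NOT true = false
[root] false OR false OR false = false
Overall: false → declined

Declined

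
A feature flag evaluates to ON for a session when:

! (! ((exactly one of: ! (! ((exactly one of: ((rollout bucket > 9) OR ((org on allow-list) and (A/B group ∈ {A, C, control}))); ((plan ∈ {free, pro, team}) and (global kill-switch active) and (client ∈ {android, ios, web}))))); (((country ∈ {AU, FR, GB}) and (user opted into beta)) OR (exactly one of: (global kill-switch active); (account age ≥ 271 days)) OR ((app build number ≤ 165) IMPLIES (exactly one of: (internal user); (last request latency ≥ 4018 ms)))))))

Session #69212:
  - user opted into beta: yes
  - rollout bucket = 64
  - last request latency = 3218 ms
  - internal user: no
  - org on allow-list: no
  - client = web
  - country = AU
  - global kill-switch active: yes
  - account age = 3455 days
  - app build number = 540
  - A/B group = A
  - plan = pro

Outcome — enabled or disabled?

Atomic conditions:
  rollout bucket > 9: 64 > 9 is true
  org on allow-list: no → false
  A/B group ∈ {A, C, control}: A is in the set → true
  plan ∈ {free, pro, team}: pro is in the set → true
  global kill-switch active: yes → true
  client ∈ {android, ios, web}: web is in the set → true
  country ∈ {AU, FR, GB}: AU is in the set → true
  user opted into beta: yes → true
  account age ≥ 271 days: 3455 ≥ 271 is true
  app build number ≤ 165: 540 ≤ 165 is false
  internal user: no → false
  last request latency ≥ 4018 ms: 3218 ≥ 4018 is false
Combine:
[1.1.1.1.1.1.2] false AND true = false
[1.1.1.1.1.1] true OR false = true
[1.1.1.1.1.2] true AND true AND true = true
[1.1.1.1.1] exactly-one(true, true) = false
[1.1.1.1] NOT false = true
[1.1.1] NOT true = false
[1.1.2.1] true AND true = true
[1.1.2.2] exactly-one(true, true) = false
[1.1.2.3.2] exactly-one(false, false) = false
[1.1.2.3] false → false (antecedent false ⇒ implication holds) = true
[1.1.2] true OR false OR true = true
[1.1] exactly-one(false, true) = true
[1] NOT true = false
[root] NOT false = true
Overall: true → enabled

Enabled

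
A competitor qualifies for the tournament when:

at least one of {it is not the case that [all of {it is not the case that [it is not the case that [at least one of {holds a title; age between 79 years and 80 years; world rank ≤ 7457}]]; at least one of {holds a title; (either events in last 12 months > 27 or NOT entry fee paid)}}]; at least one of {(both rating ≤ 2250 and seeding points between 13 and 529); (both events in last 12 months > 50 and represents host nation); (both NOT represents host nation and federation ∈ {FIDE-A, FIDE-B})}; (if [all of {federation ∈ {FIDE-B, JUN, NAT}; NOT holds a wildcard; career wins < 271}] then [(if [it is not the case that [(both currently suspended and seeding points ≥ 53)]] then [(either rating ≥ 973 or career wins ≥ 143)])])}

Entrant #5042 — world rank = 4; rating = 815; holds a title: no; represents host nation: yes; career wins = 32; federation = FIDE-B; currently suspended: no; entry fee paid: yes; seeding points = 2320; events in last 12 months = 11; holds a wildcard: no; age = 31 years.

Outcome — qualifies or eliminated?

Qualifies

Atomic conditions:
  holds a title: no → false
  age between 79 years and 80 years: 31 in [79, 80] is false
  world rank ≤ 7457: 4 ≤ 7457 is true
  events in last 12 months > 27: 11 > 27 is false
  NOT entry fee paid: yes → false
  rating ≤ 2250: 815 ≤ 2250 is true
  seeding points between 13 and 529: 2320 in [13, 529] is false
  events in last 12 months > 50: 11 > 50 is false
  represents host nation: yes → true
  NOT represents host nation: yes → false
  federation ∈ {FIDE-A, FIDE-B}: FIDE-B is in the set → true
  federation ∈ {FIDE-B, JUN, NAT}: FIDE-B is in the set → true
  NOT holds a wildcard: no → true
  career wins < 271: 32 < 271 is true
  currently suspended: no → false
  seeding points ≥ 53: 2320 ≥ 53 is true
  rating ≥ 973: 815 ≥ 973 is false
  career wins ≥ 143: 32 ≥ 143 is false
Combine:
[1.1.1.1.1] false OR false OR true = true
[1.1.1.1] NOT true = false
[1.1.1] NOT false = true
[1.1.2.2] false OR false = false
[1.1.2] false OR false = false
[1.1] true AND false = false
[1] NOT false = true
[2.1] true AND false = false
[2.2] false AND true = false
[2.3] false AND true = false
[2] false OR false OR false = false
[3.1] true AND true AND true = true
[3.2.1.1] false AND true = false
[3.2.1] NOT false = true
[3.2.2] false OR false = false
[3.2] true → false = false
[3] true → false = false
[root] true OR false OR false = true
Overall: true → qualifies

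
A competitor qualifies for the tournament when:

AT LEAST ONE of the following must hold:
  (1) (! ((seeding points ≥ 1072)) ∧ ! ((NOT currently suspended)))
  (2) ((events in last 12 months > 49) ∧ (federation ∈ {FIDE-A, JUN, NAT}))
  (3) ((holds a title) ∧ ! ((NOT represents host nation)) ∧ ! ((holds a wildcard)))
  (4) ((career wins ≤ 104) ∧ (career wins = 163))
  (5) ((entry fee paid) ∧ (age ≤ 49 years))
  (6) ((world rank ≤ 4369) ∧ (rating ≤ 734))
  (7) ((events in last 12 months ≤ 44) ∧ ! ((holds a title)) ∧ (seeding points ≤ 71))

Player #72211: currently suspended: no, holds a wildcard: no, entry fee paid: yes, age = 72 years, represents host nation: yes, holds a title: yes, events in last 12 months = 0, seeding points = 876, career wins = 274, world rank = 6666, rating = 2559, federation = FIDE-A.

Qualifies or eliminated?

Atomic conditions:
  seeding points ≥ 1072: 876 ≥ 1072 is false
  NOT currently suspended: no → true
  events in last 12 months > 49: 0 > 49 is false
  federation ∈ {FIDE-A, JUN, NAT}: FIDE-A is in the set → true
  holds a title: yes → true
  NOT represents host nation: yes → false
  holds a wildcard: no → false
  career wins ≤ 104: 274 ≤ 104 is false
  career wins = 163: 274 == 163 is false
  entry fee paid: yes → true
  age ≤ 49 years: 72 ≤ 49 is false
  world rank ≤ 4369: 6666 ≤ 4369 is false
  rating ≤ 734: 2559 ≤ 734 is false
  events in last 12 months ≤ 44: 0 ≤ 44 is true
  seeding points ≤ 71: 876 ≤ 71 is false
Combine:
[1.1] NOT false = true
[1.2] NOT true = false
[1] true AND false = false
[2] false AND true = false
[3.2] NOT false = true
[3.3] NOT false = true
[3] true AND true AND true = true
[4] false AND false = false
[5] true AND false = false
[6] false AND false = false
[7.2] NOT true = false
[7] true AND false AND false = false
[root] false OR false OR true OR false OR false OR false OR false = true
Overall: true → qualifies

Qualifies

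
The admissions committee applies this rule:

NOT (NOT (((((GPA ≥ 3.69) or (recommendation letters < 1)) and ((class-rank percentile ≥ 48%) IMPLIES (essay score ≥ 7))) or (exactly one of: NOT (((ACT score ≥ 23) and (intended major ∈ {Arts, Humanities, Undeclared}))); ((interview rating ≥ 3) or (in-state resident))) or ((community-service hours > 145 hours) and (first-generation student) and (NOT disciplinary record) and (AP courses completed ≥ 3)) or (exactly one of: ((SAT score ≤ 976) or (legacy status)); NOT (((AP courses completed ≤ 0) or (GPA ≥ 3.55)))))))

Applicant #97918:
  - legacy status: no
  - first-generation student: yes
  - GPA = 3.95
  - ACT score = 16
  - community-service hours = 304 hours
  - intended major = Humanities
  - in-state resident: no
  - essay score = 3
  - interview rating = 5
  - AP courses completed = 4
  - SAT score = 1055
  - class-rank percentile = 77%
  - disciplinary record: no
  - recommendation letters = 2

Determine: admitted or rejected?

Atomic conditions:
  GPA ≥ 3.69: 3.95 ≥ 3.69 is true
  recommendation letters < 1: 2 < 1 is false
  class-rank percentile ≥ 48%: 77 ≥ 48 is true
  essay score ≥ 7: 3 ≥ 7 is false
  ACT score ≥ 23: 16 ≥ 23 is false
  intended major ∈ {Arts, Humanities, Undeclared}: Humanities is in the set → true
  interview rating ≥ 3: 5 ≥ 3 is true
  in-state resident: no → false
  community-service hours > 145 hours: 304 > 145 is true
  first-generation student: yes → true
  NOT disciplinary record: no → true
  AP courses completed ≥ 3: 4 ≥ 3 is true
  SAT score ≤ 976: 1055 ≤ 976 is false
  legacy status: no → false
  AP courses completed ≤ 0: 4 ≤ 0 is false
  GPA ≥ 3.55: 3.95 ≥ 3.55 is true
Combine:
[1.1.1.1] true OR false = true
[1.1.1.2] true → false = false
[1.1.1] true AND false = false
[1.1.2.1.1] false AND true = false
[1.1.2.1] NOT false = true
[1.1.2.2] true OR false = true
[1.1.2] exactly-one(true, true) = false
[1.1.3] true AND true AND true AND true = true
[1.1.4.1] false OR false = false
[1.1.4.2.1] false OR true = true
[1.1.4.2] NOT true = false
[1.1.4] exactly-one(false, false) = false
[1.1] false OR false OR true OR false = true
[1] NOT true = false
[root] NOT false = true
Overall: true → admitted

Admitted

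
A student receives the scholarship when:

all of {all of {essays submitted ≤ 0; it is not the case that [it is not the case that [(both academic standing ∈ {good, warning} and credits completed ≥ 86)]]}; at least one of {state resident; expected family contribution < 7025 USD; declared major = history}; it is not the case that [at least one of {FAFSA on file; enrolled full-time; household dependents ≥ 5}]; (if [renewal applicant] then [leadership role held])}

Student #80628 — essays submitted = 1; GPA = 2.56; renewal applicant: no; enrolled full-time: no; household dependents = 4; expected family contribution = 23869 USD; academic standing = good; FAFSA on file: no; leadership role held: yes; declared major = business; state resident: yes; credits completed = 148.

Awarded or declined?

Atomic conditions:
  essays submitted ≤ 0: 1 ≤ 0 is false
  academic standing ∈ {good, warning}: good is in the set → true
  credits completed ≥ 86: 148 ≥ 86 is true
  state resident: yes → true
  expected family contribution < 7025 USD: 23869 < 7025 is false
  declared major = history: business == history is false
  FAFSA on file: no → false
  enrolled full-time: no → false
  household dependents ≥ 5: 4 ≥ 5 is false
  renewal applicant: no → false
  leadership role held: yes → true
Combine:
[1.2.1.1] true AND true = true
[1.2.1] NOT true = false
[1.2] NOT false = true
[1] false AND true = false
[2] true OR false OR false = true
[3.1] false OR false OR false = false
[3] NOT false = true
[4] false → true (antecedent false ⇒ implication holds) = true
[root] false AND true AND true AND true = false
Overall: false → declined

Declined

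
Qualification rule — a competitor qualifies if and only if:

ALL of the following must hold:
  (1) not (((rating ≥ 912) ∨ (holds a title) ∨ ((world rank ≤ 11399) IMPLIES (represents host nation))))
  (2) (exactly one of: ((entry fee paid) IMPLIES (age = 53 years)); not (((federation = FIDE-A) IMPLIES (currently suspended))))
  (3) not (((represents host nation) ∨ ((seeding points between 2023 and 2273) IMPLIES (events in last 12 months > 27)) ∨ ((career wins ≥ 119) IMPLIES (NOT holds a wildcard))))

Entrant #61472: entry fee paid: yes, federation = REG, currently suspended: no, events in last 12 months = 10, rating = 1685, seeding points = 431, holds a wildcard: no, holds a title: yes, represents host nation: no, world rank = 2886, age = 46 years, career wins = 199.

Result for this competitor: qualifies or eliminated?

Eliminated

Atomic conditions:
  rating ≥ 912: 1685 ≥ 912 is true
  holds a title: yes → true
  world rank ≤ 11399: 2886 ≤ 11399 is true
  represents host nation: no → false
  entry fee paid: yes → true
  age = 53 years: 46 == 53 is false
  federation = FIDE-A: REG == FIDE-A is false
  currently suspended: no → false
  seeding points between 2023 and 2273: 431 in [2023, 2273] is false
  events in last 12 months > 27: 10 > 27 is false
  career wins ≥ 119: 199 ≥ 119 is true
  NOT holds a wildcard: no → true
Combine:
[1.1.3] true → false = false
[1.1] true OR true OR false = true
[1] NOT true = false
[2.1] true → false = false
[2.2.1] false → false (antecedent false ⇒ implication holds) = true
[2.2] NOT true = false
[2] exactly-one(false, false) = false
[3.1.2] false → false (antecedent false ⇒ implication holds) = true
[3.1.3] true → true = true
[3.1] false OR true OR true = true
[3] NOT true = false
[root] false AND false AND false = false
Overall: false → eliminated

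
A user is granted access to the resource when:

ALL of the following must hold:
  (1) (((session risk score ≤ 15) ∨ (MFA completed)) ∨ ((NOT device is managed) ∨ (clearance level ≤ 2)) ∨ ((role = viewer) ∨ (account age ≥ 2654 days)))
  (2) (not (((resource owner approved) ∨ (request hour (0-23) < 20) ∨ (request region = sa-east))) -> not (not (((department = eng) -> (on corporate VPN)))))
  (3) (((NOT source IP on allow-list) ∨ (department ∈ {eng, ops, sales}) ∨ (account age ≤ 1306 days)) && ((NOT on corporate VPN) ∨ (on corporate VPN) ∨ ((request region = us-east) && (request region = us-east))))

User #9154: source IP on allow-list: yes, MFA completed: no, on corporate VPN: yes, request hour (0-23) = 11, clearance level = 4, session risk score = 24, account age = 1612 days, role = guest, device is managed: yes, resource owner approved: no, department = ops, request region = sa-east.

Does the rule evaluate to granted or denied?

Atomic conditions:
  session risk score ≤ 15: 24 ≤ 15 is false
  MFA completed: no → false
  NOT device is managed: yes → false
  clearance level ≤ 2: 4 ≤ 2 is false
  role = viewer: guest == viewer is false
  account age ≥ 2654 days: 1612 ≥ 2654 is false
  resource owner approved: no → false
  request hour (0-23) < 20: 11 < 20 is true
  request region = sa-east: sa-east == sa-east is true
  department = eng: ops == eng is false
  on corporate VPN: yes → true
  NOT source IP on allow-list: yes → false
  department ∈ {eng, ops, sales}: ops is in the set → true
  account age ≤ 1306 days: 1612 ≤ 1306 is false
  NOT on corporate VPN: yes → false
  request region = us-east: sa-east == us-east is false
Combine:
[1.1] false OR false = false
[1.2] false OR false = false
[1.3] false OR false = false
[1] false OR false OR false = false
[2.1.1] false OR true OR true = true
[2.1] NOT true = false
[2.2.1.1] false → true (antecedent false ⇒ implication holds) = true
[2.2.1] NOT true = false
[2.2] NOT false = true
[2] false → true (antecedent false ⇒ implication holds) = true
[3.1] false OR true OR false = true
[3.2.3] false AND false = false
[3.2] false OR true OR false = true
[3] true AND true = true
[root] false AND true AND true = false
Overall: false → denied

Denied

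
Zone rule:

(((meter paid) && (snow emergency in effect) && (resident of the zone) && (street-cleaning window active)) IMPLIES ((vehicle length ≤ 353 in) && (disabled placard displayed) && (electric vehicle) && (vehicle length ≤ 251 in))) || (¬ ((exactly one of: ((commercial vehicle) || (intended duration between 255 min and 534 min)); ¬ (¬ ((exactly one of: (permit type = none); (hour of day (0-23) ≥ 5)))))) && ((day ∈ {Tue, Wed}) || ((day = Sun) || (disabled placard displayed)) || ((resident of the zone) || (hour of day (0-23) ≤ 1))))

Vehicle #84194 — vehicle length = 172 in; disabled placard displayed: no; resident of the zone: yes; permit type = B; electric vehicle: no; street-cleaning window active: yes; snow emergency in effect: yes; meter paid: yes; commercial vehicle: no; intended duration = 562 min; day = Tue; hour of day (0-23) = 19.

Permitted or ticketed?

Atomic conditions:
  meter paid: yes → true
  snow emergency in effect: yes → true
  resident of the zone: yes → true
  street-cleaning window active: yes → true
  vehicle length ≤ 353 in: 172 ≤ 353 is true
  disabled placard displayed: no → false
  electric vehicle: no → false
  vehicle length ≤ 251 in: 172 ≤ 251 is true
  commercial vehicle: no → false
  intended duration between 255 min and 534 min: 562 in [255, 534] is false
  permit type = none: B == none is false
  hour of day (0-23) ≥ 5: 19 ≥ 5 is true
  day ∈ {Tue, Wed}: Tue is in the set → true
  day = Sun: Tue == Sun is false
  hour of day (0-23) ≤ 1: 19 ≤ 1 is false
Combine:
[1.1] true AND true AND true AND true = true
[1.2] true AND false AND false AND true = false
[1] true → false = false
[2.1.1.1] false OR false = false
[2.1.1.2.1.1] exactly-one(false, true) = true
[2.1.1.2.1] NOT true = false
[2.1.1.2] NOT false = true
[2.1.1] exactly-one(false, true) = true
[2.1] NOT true = false
[2.2.2] false OR false = false
[2.2.3] true OR false = true
[2.2] true OR false OR true = true
[2] false AND true = false
[root] false OR false = false
Overall: false → ticketed

Ticketed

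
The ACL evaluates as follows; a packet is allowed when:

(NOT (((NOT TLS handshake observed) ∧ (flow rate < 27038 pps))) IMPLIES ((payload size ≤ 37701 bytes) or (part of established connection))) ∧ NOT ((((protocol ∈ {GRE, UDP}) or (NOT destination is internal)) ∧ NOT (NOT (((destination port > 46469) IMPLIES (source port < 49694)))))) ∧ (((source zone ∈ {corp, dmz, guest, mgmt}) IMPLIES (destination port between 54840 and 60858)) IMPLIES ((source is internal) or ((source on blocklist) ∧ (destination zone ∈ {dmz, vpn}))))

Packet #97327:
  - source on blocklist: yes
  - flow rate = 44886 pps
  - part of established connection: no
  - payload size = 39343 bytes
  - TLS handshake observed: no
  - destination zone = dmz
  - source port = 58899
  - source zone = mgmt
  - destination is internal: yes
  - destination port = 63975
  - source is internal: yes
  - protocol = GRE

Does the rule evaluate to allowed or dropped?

Dropped

Atomic conditions:
  NOT TLS handshake observed: no → true
  flow rate < 27038 pps: 44886 < 27038 is false
  payload size ≤ 37701 bytes: 39343 ≤ 37701 is false
  part of established connection: no → false
  protocol ∈ {GRE, UDP}: GRE is in the set → true
  NOT destination is internal: yes → false
  destination port > 46469: 63975 > 46469 is true
  source port < 49694: 58899 < 49694 is false
  source zone ∈ {corp, dmz, guest, mgmt}: mgmt is in the set → true
  destination port between 54840 and 60858: 63975 in [54840, 60858] is false
  source is internal: yes → true
  source on blocklist: yes → true
  destination zone ∈ {dmz, vpn}: dmz is in the set → true
Combine:
[1.1.1] true AND false = false
[1.1] NOT false = true
[1.2] false OR false = false
[1] true → false = false
[2.1.1] true OR false = true
[2.1.2.1.1] true → false = false
[2.1.2.1] NOT false = true
[2.1.2] NOT true = false
[2.1] true AND false = false
[2] NOT false = true
[3.1] true → false = false
[3.2.2] true AND true = true
[3.2] true OR true = true
[3] false → true (antecedent false ⇒ implication holds) = true
[root] false AND true AND true = false
Overall: false → dropped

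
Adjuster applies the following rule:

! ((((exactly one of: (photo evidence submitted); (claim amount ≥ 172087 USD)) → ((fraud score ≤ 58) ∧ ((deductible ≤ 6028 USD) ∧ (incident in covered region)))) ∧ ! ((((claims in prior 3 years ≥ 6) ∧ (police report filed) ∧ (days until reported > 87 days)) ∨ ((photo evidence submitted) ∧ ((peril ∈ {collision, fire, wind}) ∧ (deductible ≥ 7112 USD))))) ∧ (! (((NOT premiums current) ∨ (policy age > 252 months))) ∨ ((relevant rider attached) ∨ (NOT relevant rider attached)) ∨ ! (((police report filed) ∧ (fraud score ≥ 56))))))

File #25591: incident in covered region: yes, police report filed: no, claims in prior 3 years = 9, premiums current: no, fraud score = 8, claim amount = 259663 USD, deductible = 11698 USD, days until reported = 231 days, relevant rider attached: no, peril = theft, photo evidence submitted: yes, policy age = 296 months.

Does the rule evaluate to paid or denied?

Atomic conditions:
  photo evidence submitted: yes → true
  claim amount ≥ 172087 USD: 259663 ≥ 172087 is true
  fraud score ≤ 58: 8 ≤ 58 is true
  deductible ≤ 6028 USD: 11698 ≤ 6028 is false
  incident in covered region: yes → true
  claims in prior 3 years ≥ 6: 9 ≥ 6 is true
  police report filed: no → false
  days until reported > 87 days: 231 > 87 is true
  peril ∈ {collision, fire, wind}: theft is not in the set → false
  deductible ≥ 7112 USD: 11698 ≥ 7112 is true
  NOT premiums current: no → true
  policy age > 252 months: 296 > 252 is true
  relevant rider attached: no → false
  NOT relevant rider attached: no → true
  fraud score ≥ 56: 8 ≥ 56 is false
Combine:
[1.1.1] exactly-one(true, true) = false
[1.1.2.2] false AND true = false
[1.1.2] true AND false = false
[1.1] false → false (antecedent false ⇒ implication holds) = true
[1.2.1.1] true AND false AND true = false
[1.2.1.2.2] false AND true = false
[1.2.1.2] true AND false = false
[1.2.1] false OR false = false
[1.2] NOT false = true
[1.3.1.1] true OR true = true
[1.3.1] NOT true = false
[1.3.2] false OR true = true
[1.3.3.1] false AND false = false
[1.3.3] NOT false = true
[1.3] false OR true OR true = true
[1] true AND true AND true = true
[root] NOT true = false
Overall: false → denied

Denied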